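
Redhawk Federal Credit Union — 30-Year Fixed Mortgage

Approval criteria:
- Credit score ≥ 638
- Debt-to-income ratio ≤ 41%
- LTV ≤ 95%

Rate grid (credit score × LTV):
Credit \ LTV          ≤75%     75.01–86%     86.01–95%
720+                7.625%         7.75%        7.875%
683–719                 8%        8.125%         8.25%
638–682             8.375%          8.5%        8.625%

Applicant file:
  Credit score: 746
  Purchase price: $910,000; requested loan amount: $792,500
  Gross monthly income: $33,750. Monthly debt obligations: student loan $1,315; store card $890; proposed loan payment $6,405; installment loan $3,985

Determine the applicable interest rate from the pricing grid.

7.875%

Credit score 746 ≥ 638; Total monthly debts = (1,315 + 890 + 6,405 + 3,985) = 12,595. Debt-to-income = 12,595/33,750 = 37.3% — meets 41% limit
Loan-to-value = 792,500/910,000 = 87.1% — pass (95% max)
Score 746 is in the 720+ band; LTV 87.1% is in the 86.01–95% band → 7.875%.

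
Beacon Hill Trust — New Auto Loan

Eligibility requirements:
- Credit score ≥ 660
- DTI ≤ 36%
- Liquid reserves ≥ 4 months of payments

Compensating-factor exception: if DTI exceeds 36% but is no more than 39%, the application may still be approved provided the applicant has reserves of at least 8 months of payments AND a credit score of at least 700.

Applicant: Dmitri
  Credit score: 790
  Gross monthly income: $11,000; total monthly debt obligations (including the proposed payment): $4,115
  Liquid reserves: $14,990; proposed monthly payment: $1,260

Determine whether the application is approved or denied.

Approved

Credit score 790 ≥ 660 (meets base)
DTI = 4,115/11,000 = 37.4% > 36% — standard DTI limit exceeded.
Reserves: 14,990 ÷ 1,260 = 11.9 months (meets 4-month minimum)
DTI 37.4% is within the 36%–39% exception band; checking compensating factors.
Reserves 11.9 ≥ 8 months; credit score 790 ≥ 700.
Both compensating conditions met → exception applies.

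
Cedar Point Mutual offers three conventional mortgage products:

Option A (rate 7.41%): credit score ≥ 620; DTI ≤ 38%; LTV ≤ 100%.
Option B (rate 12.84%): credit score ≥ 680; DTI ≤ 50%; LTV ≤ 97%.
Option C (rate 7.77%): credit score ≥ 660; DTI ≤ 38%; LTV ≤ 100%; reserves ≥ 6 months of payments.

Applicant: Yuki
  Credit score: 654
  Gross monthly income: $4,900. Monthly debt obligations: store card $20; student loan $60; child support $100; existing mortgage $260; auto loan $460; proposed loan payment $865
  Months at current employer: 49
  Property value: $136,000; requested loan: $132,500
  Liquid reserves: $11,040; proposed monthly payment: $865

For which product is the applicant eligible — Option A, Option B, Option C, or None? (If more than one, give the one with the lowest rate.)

Total debts = (20 + 60 + 100 + 260 + 460 + 865) = 1,765; DTI = 1,765/4,900 = 36%.
LTV = 132,500/136,000 = 97.4%.
Reserves = 11,040/865 = 12.8 months.
Option A: score 654 ≥ 620; DTI 36% ≤ 38%; LTV 97.4% ≤ 100% → qualifies.
Option B: score 654 < 680; DTI 36% ≤ 50%; LTV 97.4% > 97% → does not qualify.
Option C: score 654 < 660; DTI 36% ≤ 38%; LTV 97.4% ≤ 100%; reserves 12.8 ≥ 6 mo → does not qualify.

Option A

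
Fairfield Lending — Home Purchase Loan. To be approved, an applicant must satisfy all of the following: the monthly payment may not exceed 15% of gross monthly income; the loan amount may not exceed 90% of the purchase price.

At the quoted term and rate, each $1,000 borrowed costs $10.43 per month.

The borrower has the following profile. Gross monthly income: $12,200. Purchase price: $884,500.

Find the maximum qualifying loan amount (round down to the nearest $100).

Payment cap: 15% × $12,200 = $1,830/month.
At $10.43 per $1,000, that supports 1,830/10.43 × 1,000 ≈ $175,455 → $175,400.
LTV cap: 90% × $884,500 = $796,050 → $796,000.
Binding constraint: payment-to-income.

$175,400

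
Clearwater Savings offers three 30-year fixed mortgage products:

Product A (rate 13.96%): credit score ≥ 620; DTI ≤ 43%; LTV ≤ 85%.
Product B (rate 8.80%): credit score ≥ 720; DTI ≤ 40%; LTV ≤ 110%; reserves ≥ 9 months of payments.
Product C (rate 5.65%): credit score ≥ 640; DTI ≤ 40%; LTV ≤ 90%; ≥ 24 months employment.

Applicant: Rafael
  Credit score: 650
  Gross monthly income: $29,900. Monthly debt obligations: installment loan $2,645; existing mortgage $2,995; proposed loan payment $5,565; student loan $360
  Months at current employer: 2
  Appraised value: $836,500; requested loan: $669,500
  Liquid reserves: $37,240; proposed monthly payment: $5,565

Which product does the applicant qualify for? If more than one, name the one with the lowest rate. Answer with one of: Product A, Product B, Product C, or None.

Product A

Total debts = (2,645 + 2,995 + 5,565 + 360) = 11,565; DTI = 11,565/29,900 = 38.7%.
LTV = 669,500/836,500 = 80%.
Reserves = 37,240/5,565 = 6.7 months.
Product A: score 650 ≥ 620; DTI 38.7% ≤ 43%; LTV 80% ≤ 85% → qualifies.
Product B: score 650 < 720; DTI 38.7% ≤ 40%; LTV 80% ≤ 110%; reserves 6.7 < 9 mo → does not qualify.
Product C: score 650 ≥ 640; DTI 38.7% ≤ 40%; LTV 80% ≤ 90%; employment 2 < 24 mo → does not qualify.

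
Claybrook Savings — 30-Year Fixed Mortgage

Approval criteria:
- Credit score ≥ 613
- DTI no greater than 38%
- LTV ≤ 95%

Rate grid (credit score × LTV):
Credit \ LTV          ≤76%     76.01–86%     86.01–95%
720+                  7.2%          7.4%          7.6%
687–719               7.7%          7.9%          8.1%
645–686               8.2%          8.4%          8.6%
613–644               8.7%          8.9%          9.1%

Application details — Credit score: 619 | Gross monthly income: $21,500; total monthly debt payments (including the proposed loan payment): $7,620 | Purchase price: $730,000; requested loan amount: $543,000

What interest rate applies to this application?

8.7%

Credit score 619 ≥ 613; DTI: 7,620 ÷ 21,500 = 35.4%, within the 38% cap
LTV: 543,000 ÷ 730,000 = 74.4%, within 95% cap
Row: 619 falls in 613–644. Column: 74.4% falls in ≤76%. Rate = 8.7%.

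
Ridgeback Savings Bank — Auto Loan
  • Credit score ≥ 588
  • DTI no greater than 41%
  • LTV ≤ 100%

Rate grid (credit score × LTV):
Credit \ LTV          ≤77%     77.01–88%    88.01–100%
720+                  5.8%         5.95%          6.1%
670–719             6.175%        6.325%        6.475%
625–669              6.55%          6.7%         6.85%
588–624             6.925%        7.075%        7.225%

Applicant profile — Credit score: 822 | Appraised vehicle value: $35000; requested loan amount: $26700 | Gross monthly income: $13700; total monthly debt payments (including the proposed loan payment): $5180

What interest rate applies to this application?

5.8%

Credit score 822 ≥ 588; DTI = 5,180/13,700 = 37.8% ≤ 41%
LTV = 26,700/35,000 = 76.3% ≤ 100%
Row: 822 falls in 720+. Column: 76.3% falls in ≤77%. Rate = 5.8%.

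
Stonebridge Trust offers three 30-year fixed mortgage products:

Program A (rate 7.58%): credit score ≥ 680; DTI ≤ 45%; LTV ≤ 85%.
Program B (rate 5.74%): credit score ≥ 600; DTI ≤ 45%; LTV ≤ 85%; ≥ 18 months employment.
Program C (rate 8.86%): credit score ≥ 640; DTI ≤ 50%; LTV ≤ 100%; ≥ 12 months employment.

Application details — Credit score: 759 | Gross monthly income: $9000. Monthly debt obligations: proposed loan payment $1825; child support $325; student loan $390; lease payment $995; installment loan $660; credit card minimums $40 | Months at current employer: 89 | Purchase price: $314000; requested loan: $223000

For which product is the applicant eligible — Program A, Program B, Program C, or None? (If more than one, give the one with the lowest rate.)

Total debts = (1,825 + 325 + 390 + 995 + 660 + 40) = 4,235; DTI = 4,235/9,000 = 47.1%.
LTV = 223,000/314,000 = 71%.
Program A: score 759 ≥ 680; DTI 47.1% > 45%; LTV 71% ≤ 85% → does not qualify.
Program B: score 759 ≥ 600; DTI 47.1% > 45%; LTV 71% ≤ 85%; employment 89 ≥ 18 mo → does not qualify.
Program C: score 759 ≥ 640; DTI 47.1% ≤ 50%; LTV 71% ≤ 100%; employment 89 ≥ 12 mo → qualifies.

Program C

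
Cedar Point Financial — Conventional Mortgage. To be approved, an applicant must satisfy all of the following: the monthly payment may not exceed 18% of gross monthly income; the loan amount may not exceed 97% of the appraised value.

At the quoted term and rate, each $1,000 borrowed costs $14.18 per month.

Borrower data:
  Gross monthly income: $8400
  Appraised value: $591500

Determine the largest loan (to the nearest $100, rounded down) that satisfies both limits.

$106,600

Payment cap: 18% × $8,400 = $1,512/month.
At $14.18 per $1,000, that supports 1,512/14.18 × 1,000 ≈ $106,629 → $106,600.
LTV cap: 97% × $591,500 = $573,755 → $573,700.
Binding constraint: payment-to-income.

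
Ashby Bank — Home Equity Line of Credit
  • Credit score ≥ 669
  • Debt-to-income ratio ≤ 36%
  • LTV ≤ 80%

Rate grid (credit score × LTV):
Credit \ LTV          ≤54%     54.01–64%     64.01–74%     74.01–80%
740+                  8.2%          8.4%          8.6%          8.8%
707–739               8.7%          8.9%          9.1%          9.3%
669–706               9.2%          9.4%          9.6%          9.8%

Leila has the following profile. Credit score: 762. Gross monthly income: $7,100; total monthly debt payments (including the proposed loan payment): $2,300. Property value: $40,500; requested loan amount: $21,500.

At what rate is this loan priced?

Credit score 762 ≥ 669; DTI = 2,300/7,100 = 32.4% ≤ 36%
LTV: 21,500 ÷ 40,500 = 53.1%, within 80% cap
Score 762 is in the 740+ band; LTV 53.1% is in the ≤54% band → 8.2%.

8.2%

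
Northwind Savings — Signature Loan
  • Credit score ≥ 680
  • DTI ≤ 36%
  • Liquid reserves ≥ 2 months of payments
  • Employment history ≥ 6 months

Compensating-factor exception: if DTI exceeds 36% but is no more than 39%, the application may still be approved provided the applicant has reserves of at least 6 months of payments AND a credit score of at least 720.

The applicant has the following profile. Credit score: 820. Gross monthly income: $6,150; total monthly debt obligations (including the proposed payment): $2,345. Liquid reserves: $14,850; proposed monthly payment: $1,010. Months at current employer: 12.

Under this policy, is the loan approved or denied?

Credit score 820 ≥ 680 (meets base)
DTI = 2,345/6,150 = 38.1% > 36% — standard DTI limit exceeded.
Reserves: 14,850 ÷ 1,010 = 14.7 months (meets 2-month minimum)
Employment 12 ≥ 6 months
38.1% falls in the override range (36%–39%), so the compensating-factor test applies.
Override check — reserves: 14.7 mo (ok); score: 820 (ok).
Both override conditions satisfied; DTI exception granted.

Approved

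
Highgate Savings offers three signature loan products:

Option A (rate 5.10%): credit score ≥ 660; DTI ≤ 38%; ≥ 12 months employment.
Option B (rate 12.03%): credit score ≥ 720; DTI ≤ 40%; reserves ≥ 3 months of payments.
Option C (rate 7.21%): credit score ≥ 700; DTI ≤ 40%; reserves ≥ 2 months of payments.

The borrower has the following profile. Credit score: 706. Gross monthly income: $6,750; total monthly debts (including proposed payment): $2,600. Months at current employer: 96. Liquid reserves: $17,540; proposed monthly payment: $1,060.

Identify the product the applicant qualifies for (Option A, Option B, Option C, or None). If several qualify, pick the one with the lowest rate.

DTI = 2,600/6,750 = 38.5%.
Reserves = 17,540/1,060 = 16.5 months.
Option A: score 706 ≥ 660; DTI 38.5% > 38%; employment 96 ≥ 12 mo → does not qualify.
Option B: score 706 < 720; DTI 38.5% ≤ 40%; reserves 16.5 ≥ 3 mo → does not qualify.
Option C: score 706 ≥ 700; DTI 38.5% ≤ 40%; reserves 16.5 ≥ 2 mo → qualifies.

Option C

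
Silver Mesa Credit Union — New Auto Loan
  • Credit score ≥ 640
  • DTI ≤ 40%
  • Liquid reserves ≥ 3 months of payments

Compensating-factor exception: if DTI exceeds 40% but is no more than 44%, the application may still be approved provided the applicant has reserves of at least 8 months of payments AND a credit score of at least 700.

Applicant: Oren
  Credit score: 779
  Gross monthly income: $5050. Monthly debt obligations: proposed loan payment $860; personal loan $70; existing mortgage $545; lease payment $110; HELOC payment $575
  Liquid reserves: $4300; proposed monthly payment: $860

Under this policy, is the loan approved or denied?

Credit score 779 ≥ 640 (meets base)
Total debts = (860 + 70 + 545 + 110 + 575) = 2,160. DTI: 2,160 ÷ 5,050 = 42.8%, over the 40% base limit.
Liquid reserves cover 4,300/860 = 5.0 months — ≥ 3 required
DTI 42.8% is within the 40%–44% exception band; checking compensating factors.
Reserves 5.0 < 8 months; credit score 779 ≥ 700.
Override conditions not both satisfied; exception does not apply.

Denied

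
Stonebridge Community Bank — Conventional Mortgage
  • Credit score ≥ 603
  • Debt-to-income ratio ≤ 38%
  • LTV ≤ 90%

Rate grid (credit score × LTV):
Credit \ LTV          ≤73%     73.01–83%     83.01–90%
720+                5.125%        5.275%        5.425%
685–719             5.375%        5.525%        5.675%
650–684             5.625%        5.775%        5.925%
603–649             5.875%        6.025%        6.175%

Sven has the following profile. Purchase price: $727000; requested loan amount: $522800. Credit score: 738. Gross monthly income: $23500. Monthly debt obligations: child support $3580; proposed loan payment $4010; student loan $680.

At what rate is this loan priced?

Credit score 738 ≥ 603; Total monthly debts = (3,580 + 4,010 + 680) = 8,270. DTI = 8,270/23,500 = 35.2% ≤ 38%
LTV: 522,800 ÷ 727,000 = 71.9%, within 90% cap
Score 738 is in the 720+ band; LTV 71.9% is in the ≤73% band → 5.125%.

5.125%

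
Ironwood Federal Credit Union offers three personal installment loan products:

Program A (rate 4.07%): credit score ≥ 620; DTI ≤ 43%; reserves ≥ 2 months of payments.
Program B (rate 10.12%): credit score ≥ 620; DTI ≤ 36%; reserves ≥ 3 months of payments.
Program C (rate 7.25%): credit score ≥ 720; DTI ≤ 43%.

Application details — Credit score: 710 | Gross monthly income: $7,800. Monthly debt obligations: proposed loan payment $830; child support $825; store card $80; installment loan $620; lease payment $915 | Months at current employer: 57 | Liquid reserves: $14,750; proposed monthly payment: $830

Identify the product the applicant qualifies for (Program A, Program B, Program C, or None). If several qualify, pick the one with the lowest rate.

Program A

Total debts = (830 + 825 + 80 + 620 + 915) = 3,270; DTI = 3,270/7,800 = 41.9%.
Reserves = 14,750/830 = 17.8 months.
Program A: score 710 ≥ 620; DTI 41.9% ≤ 43%; reserves 17.8 ≥ 2 mo → qualifies.
Program B: score 710 ≥ 620; DTI 41.9% > 36%; reserves 17.8 ≥ 3 mo → does not qualify.
Program C: score 710 < 720; DTI 41.9% ≤ 43% → does not qualify.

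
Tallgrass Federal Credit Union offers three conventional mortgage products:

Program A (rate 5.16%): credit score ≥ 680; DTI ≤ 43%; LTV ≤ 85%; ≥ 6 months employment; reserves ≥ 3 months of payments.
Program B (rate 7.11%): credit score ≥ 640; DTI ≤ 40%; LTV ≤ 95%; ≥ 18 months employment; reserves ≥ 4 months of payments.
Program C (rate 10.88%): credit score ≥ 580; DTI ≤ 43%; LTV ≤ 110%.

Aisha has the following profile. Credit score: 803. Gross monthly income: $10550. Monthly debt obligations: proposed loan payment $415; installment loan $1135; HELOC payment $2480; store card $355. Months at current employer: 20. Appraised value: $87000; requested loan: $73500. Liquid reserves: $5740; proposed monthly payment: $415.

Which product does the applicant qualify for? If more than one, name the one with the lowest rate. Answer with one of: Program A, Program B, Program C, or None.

Total debts = (415 + 1,135 + 2,480 + 355) = 4,385; DTI = 4,385/10,550 = 41.6%.
LTV = 73,500/87,000 = 84.5%.
Reserves = 5,740/415 = 13.8 months.
Program A: score 803 ≥ 680; DTI 41.6% ≤ 43%; LTV 84.5% ≤ 85%; employment 20 ≥ 6 mo; reserves 13.8 ≥ 3 mo → qualifies.
Program B: score 803 ≥ 640; DTI 41.6% > 40%; LTV 84.5% ≤ 95%; employment 20 ≥ 18 mo; reserves 13.8 ≥ 4 mo → does not qualify.
Program C: score 803 ≥ 580; DTI 41.6% ≤ 43%; LTV 84.5% ≤ 110% → qualifies.
Qualifying: Program A, Program C. Lowest rate is 5.16% → Program A.

Program A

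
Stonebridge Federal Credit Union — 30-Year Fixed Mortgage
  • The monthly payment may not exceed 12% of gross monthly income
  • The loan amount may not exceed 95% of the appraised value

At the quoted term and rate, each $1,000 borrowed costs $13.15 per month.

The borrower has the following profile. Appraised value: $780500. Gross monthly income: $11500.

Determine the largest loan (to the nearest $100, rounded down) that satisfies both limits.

$104,900

Payment cap: 12% × $11,500 = $1,380/month.
At $13.15 per $1,000, that supports 1,380/13.15 × 1,000 ≈ $104,942 → $104,900.
LTV cap: 95% × $780,500 = $741,475 → $741,400.
Binding constraint: payment-to-income.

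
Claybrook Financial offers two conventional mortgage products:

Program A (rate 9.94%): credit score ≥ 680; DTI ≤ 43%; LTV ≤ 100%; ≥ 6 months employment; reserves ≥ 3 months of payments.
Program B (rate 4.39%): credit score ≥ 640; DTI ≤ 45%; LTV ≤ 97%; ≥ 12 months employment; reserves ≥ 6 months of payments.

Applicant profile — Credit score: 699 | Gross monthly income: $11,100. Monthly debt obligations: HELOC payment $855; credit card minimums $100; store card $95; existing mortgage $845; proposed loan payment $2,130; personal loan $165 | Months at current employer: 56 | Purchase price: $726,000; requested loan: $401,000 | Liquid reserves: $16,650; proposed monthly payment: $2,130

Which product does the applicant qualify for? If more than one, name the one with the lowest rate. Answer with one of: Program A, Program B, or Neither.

Total debts = (855 + 100 + 95 + 845 + 2,130 + 165) = 4,190; DTI = 4,190/11,100 = 37.7%.
LTV = 401,000/726,000 = 55.2%.
Reserves = 16,650/2,130 = 7.8 months.
Program A: score 699 ≥ 680; DTI 37.7% ≤ 43%; LTV 55.2% ≤ 100%; employment 56 ≥ 6 mo; reserves 7.8 ≥ 3 mo → qualifies.
Program B: score 699 ≥ 640; DTI 37.7% ≤ 45%; LTV 55.2% ≤ 97%; employment 56 ≥ 12 mo; reserves 7.8 ≥ 6 mo → qualifies.
Qualifying: Program A, Program B. Lowest rate is 4.39% → Program B.

Program B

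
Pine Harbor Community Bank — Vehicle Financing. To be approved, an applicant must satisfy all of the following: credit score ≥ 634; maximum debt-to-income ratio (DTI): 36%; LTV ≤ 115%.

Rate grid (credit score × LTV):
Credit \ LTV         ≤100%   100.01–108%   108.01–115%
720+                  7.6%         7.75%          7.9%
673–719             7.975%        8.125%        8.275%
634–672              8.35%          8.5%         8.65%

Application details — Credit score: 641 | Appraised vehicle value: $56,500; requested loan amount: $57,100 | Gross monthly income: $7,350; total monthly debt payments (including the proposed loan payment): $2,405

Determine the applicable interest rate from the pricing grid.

8.5%

Credit score 641 ≥ 634; DTI = 2,405/7,350 = 32.7% ≤ 36%
LTV = 57,100/56,500 = 101.1% ≤ 115%
Credit 641 → row 634–672; LTV 101.1% → column 100.01–108%. Grid cell → 8.5%.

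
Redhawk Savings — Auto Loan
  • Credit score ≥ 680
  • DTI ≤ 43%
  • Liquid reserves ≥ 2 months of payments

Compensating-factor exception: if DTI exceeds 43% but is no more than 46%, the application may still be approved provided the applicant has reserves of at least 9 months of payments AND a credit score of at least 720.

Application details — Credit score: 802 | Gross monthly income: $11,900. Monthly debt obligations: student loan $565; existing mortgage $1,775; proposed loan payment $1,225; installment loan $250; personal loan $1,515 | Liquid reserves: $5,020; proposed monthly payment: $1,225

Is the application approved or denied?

Credit score 802 ≥ 680 (meets base)
Total debts = (565 + 1,775 + 1,225 + 250 + 1,515) = 5,330. DTI = 5,330/11,900 = 44.8% > 43% — standard DTI limit exceeded.
Reserves = 5,020/1,225 = 4.1 months ≥ 2
44.8% falls in the override range (43%–46%), so the compensating-factor test applies.
Override check — reserves: 4.1 mo (short of 9); score: 802 (ok).
Compensating-factor requirement not fully met.

Denied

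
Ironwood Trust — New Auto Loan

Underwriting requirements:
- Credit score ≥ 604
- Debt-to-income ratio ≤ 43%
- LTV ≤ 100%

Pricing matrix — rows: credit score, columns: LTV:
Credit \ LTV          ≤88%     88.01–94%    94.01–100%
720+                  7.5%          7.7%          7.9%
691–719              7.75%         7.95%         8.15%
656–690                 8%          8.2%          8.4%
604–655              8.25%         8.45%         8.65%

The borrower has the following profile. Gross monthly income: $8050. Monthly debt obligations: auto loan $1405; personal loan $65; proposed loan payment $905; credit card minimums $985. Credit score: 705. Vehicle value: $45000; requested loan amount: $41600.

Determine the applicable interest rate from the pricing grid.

Credit score 705 ≥ 604; Total monthly debts = (1,405 + 65 + 905 + 985) = 3,360. DTI: 3,360 ÷ 8,050 = 41.7%, within the 43% cap
LTV: 41,600 ÷ 45,000 = 92.4%, within 100% cap
Row: 705 falls in 691–719. Column: 92.4% falls in 88.01–94%. Rate = 7.95%.

7.95%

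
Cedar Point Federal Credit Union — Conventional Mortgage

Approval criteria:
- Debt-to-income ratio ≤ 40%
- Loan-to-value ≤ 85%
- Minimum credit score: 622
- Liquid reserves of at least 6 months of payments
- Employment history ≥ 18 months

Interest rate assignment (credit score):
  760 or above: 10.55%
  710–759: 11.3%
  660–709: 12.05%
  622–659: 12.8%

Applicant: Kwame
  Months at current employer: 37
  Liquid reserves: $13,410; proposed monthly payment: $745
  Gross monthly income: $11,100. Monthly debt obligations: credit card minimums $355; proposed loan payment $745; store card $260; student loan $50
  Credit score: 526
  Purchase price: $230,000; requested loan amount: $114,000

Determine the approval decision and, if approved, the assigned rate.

Denied

Credit score 526 < 622 (below minimum)
LTV = 114,000/230,000 = 49.6% ≤ 85%
Reserves = 13,410/745 = 18.0 months ≥ 6
Total monthly debts = (355 + 745 + 260 + 50) = 1,410. DTI = 1,410/11,100 = 12.7% ≤ 40%
Employment 37 ≥ 18 months
Not all requirements met → denied.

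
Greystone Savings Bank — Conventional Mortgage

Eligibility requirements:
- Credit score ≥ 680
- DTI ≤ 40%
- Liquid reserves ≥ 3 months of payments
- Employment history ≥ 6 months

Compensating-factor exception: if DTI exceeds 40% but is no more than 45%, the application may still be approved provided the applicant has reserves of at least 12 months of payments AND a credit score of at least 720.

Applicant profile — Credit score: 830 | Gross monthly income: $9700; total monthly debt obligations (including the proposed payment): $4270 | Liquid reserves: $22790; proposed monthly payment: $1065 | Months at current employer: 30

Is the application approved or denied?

Credit score 830 ≥ 680 (meets base)
DTI: 4,270 ÷ 9,700 = 44%, over the 40% base limit.
Reserves: 22,790 ÷ 1,065 = 21.4 months (meets 3-month minimum)
Employment 30 ≥ 6 months
DTI 44% is within the 40%–45% exception band; checking compensating factors.
Override check — reserves: 21.4 mo (ok); score: 830 (ok).
Both compensating conditions met → exception applies.

Approved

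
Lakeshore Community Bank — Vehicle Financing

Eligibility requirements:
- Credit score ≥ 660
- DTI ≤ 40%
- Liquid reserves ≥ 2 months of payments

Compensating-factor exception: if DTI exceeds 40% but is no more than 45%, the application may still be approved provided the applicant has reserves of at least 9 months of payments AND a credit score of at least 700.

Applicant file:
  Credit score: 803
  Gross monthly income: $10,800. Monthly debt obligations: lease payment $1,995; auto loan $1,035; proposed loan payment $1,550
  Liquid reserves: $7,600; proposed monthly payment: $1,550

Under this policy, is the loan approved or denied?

Credit score 803 ≥ 660 (meets base)
Total debts = (1,995 + 1,035 + 1,550) = 4,580. DTI: 4,580 ÷ 10,800 = 42.4%, over the 40% base limit.
Reserves = 7,600/1,550 = 4.9 months ≥ 2
DTI 42.4% is within the 40%–45% exception band; checking compensating factors.
Override check — reserves: 4.9 mo (short of 9); score: 803 (ok).
Compensating-factor requirement not fully met.

Denied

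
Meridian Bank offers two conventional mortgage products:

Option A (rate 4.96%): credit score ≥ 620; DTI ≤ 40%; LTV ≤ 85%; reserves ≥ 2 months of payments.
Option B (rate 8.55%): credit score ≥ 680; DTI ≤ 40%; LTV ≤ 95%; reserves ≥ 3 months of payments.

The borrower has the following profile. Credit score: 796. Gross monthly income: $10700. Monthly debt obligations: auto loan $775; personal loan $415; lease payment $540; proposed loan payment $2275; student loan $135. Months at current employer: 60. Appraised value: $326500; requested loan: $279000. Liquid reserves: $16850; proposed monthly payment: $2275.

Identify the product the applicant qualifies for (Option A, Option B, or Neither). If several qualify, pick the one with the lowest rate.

Option B

Total debts = (775 + 415 + 540 + 2,275 + 135) = 4,140; DTI = 4,140/10,700 = 38.7%.
LTV = 279,000/326,500 = 85.5%.
Reserves = 16,850/2,275 = 7.4 months.
Option A: score 796 ≥ 620; DTI 38.7% ≤ 40%; LTV 85.5% > 85%; reserves 7.4 ≥ 2 mo → does not qualify.
Option B: score 796 ≥ 680; DTI 38.7% ≤ 40%; LTV 85.5% ≤ 95%; reserves 7.4 ≥ 3 mo → qualifies.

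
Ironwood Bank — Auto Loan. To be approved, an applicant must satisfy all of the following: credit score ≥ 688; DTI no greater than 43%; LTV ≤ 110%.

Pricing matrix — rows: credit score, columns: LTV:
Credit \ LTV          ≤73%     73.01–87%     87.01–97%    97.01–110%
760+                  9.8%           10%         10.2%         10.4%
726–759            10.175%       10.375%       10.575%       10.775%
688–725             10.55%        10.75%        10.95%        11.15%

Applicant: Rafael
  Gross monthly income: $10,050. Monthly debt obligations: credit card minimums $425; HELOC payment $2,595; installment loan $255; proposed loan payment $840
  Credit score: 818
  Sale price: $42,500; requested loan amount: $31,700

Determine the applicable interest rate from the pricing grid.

Credit score 818 ≥ 688; Total monthly debts = (425 + 2,595 + 255 + 840) = 4,115. DTI = 4,115/10,050 = 40.9% ≤ 43%
LTV: 31,700 ÷ 42,500 = 74.6%, within 110% cap
Score 818 is in the 760+ band; LTV 74.6% is in the 73.01–87% band → 10%.

10%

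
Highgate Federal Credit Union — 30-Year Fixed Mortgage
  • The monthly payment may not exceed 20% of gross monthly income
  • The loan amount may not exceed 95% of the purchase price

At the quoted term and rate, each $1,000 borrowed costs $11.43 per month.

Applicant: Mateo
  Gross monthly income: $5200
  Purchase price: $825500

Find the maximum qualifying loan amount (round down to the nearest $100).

Payment cap: 20% × $5,200 = $1,040/month.
At $11.43 per $1,000, that supports 1,040/11.43 × 1,000 ≈ $90,988 → $90,900.
LTV cap: 95% × $825,500 = $784,225 → $784,200.
Binding constraint: payment-to-income.

$90,900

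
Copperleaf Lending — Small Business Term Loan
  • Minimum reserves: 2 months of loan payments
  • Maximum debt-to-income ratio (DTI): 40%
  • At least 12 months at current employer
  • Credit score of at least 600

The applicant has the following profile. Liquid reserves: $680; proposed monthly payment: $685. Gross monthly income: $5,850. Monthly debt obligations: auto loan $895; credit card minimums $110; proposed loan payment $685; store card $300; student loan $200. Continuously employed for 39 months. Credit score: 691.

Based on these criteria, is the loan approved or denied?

Liquid reserves cover 680/685 = 1.0 months — < 2 required
Total monthly debts = (895 + 110 + 685 + 300 + 200) = 2,190. DTI: 2,190 ÷ 5,850 = 37.4%, within the 40% cap
Employment 39 ≥ 12 months
Credit score 691 ≥ 600 (meets)
Fails on reserves.

Denied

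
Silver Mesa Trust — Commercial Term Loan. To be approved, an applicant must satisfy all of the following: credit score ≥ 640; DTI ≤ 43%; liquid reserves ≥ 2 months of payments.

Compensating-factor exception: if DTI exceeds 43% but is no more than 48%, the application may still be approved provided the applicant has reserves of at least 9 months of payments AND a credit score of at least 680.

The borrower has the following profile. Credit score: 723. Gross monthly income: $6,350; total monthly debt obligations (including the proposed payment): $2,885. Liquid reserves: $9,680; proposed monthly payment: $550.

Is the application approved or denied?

Approved

Credit score 723 ≥ 640 (meets base)
DTI = 2,885/6,350 = 45.4% > 43% — standard DTI limit exceeded.
Liquid reserves cover 9,680/550 = 17.6 months — ≥ 2 required
45.4% falls in the override range (43%–48%), so the compensating-factor test applies.
Override check — reserves: 17.6 mo (ok); score: 723 (ok).
Both override conditions satisfied; DTI exception granted.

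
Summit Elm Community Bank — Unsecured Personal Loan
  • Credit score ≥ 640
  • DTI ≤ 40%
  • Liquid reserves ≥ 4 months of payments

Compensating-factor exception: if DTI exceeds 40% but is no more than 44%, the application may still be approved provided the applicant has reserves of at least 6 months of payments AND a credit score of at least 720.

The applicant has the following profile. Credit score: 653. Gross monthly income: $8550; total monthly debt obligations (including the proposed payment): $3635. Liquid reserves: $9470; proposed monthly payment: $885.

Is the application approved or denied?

Denied

Credit score 653 ≥ 640 (meets base)
DTI = 3,635/8,550 = 42.5% > 40% — standard DTI limit exceeded.
Liquid reserves cover 9,470/885 = 10.7 months — ≥ 4 required
42.5% falls in the override range (40%–44%), so the compensating-factor test applies.
Reserves 10.7 ≥ 6 months; credit score 653 < 720.
Compensating-factor requirement not fully met.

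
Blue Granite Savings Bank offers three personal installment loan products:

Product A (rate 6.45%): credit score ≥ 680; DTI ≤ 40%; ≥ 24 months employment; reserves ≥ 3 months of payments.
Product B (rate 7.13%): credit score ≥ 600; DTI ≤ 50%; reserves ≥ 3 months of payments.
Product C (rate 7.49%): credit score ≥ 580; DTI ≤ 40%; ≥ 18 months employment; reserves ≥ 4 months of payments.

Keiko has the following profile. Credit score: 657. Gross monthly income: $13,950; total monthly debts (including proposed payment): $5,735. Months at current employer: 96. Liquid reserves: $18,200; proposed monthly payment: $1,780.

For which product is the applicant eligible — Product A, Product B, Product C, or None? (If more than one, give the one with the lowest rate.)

Product B

DTI = 5,735/13,950 = 41.1%.
Reserves = 18,200/1,780 = 10.2 months.
Product A: score 657 < 680; DTI 41.1% > 40%; employment 96 ≥ 24 mo; reserves 10.2 ≥ 3 mo → does not qualify.
Product B: score 657 ≥ 600; DTI 41.1% ≤ 50%; reserves 10.2 ≥ 3 mo → qualifies.
Product C: score 657 ≥ 580; DTI 41.1% > 40%; employment 96 ≥ 18 mo; reserves 10.2 ≥ 4 mo → does not qualify.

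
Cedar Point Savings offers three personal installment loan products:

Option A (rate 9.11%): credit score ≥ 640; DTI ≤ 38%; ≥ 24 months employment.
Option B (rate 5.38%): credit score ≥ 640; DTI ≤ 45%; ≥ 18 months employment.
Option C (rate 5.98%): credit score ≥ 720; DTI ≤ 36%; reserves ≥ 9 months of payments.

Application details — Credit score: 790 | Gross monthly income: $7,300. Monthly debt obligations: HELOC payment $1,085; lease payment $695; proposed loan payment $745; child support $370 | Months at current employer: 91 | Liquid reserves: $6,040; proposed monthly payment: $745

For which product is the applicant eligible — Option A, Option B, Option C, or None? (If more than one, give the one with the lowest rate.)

Total debts = (1,085 + 695 + 745 + 370) = 2,895; DTI = 2,895/7,300 = 39.7%.
Reserves = 6,040/745 = 8.1 months.
Option A: score 790 ≥ 640; DTI 39.7% > 38%; employment 91 ≥ 24 mo → does not qualify.
Option B: score 790 ≥ 640; DTI 39.7% ≤ 45%; employment 91 ≥ 18 mo → qualifies.
Option C: score 790 ≥ 720; DTI 39.7% > 36%; reserves 8.1 < 9 mo → does not qualify.

Option B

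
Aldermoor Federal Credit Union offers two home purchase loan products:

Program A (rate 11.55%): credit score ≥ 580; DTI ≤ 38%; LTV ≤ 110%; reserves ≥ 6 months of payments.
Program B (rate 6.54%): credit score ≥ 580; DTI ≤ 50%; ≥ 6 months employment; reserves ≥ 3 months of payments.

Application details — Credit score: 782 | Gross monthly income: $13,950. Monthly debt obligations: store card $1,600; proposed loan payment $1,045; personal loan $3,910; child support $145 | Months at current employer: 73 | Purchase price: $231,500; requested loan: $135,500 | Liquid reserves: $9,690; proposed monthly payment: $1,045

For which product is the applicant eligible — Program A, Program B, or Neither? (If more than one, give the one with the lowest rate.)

Program B

Total debts = (1,600 + 1,045 + 3,910 + 145) = 6,700; DTI = 6,700/13,950 = 48%.
LTV = 135,500/231,500 = 58.5%.
Reserves = 9,690/1,045 = 9.3 months.
Program A: score 782 ≥ 580; DTI 48% > 38%; LTV 58.5% ≤ 110%; reserves 9.3 ≥ 6 mo → does not qualify.
Program B: score 782 ≥ 580; DTI 48% ≤ 50%; employment 73 ≥ 6 mo; reserves 9.3 ≥ 3 mo → qualifies.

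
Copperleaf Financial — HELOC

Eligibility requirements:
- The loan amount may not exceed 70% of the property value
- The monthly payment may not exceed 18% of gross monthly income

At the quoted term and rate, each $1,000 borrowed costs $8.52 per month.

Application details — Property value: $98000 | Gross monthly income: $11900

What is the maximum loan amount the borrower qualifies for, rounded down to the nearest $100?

Payment cap: 18% × $11,900 = $2,142/month.
At $8.52 per $1,000, that supports 2,142/8.52 × 1,000 ≈ $251,408 → $251,400.
LTV cap: 70% × $98,000 = $68,600 → $68,600.
Binding constraint: loan-to-value.

$68,600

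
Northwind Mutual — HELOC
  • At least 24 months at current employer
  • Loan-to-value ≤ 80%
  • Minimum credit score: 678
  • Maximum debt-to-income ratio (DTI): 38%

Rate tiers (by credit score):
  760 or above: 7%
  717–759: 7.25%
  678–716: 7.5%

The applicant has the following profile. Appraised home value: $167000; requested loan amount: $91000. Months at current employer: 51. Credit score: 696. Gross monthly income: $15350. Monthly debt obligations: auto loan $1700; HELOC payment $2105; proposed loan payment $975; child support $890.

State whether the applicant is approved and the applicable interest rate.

Credit score 696 ≥ 678 (meets minimum)
Total monthly debts = (1,700 + 2,105 + 975 + 890) = 5,670. DTI: 5,670 ÷ 15,350 = 36.9%, within the 38% cap
LTV = 91,000/167,000 = 54.5% ≤ 80%
Employment 51 ≥ 24 months
All requirements met. Score 696 falls in the 678–716 tier → 7.5%.

Approved at 7.5%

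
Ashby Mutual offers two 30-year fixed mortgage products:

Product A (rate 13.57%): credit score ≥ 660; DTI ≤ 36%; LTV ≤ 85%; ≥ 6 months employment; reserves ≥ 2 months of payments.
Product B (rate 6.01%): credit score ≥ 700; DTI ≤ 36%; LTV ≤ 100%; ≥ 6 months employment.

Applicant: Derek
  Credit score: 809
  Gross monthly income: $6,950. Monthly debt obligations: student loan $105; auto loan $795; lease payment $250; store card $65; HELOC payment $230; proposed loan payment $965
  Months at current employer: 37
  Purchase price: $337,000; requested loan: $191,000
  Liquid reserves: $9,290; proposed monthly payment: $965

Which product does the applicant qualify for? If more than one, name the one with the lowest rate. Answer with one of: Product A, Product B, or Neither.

Product B

Total debts = (105 + 795 + 250 + 65 + 230 + 965) = 2,410; DTI = 2,410/6,950 = 34.7%.
LTV = 191,000/337,000 = 56.7%.
Reserves = 9,290/965 = 9.6 months.
Product A: score 809 ≥ 660; DTI 34.7% ≤ 36%; LTV 56.7% ≤ 85%; employment 37 ≥ 6 mo; reserves 9.6 ≥ 2 mo → qualifies.
Product B: score 809 ≥ 700; DTI 34.7% ≤ 36%; LTV 56.7% ≤ 100%; employment 37 ≥ 6 mo → qualifies.
Qualifying: Product A, Product B. Lowest rate is 6.01% → Product B.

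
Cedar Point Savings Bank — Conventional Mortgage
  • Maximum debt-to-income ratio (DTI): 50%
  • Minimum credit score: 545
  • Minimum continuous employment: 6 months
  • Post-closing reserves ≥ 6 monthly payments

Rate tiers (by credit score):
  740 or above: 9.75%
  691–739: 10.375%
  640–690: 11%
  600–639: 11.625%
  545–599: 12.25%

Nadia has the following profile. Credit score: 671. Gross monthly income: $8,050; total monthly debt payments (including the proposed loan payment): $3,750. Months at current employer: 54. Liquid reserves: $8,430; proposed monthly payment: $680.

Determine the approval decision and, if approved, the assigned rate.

Approved at 11%

Credit score 671 ≥ 545 (meets minimum)
DTI: 3,750 ÷ 8,050 = 46.6%, within the 50% cap
Reserves: 8,430 ÷ 680 = 12.4 months (meets 6-month minimum)
Employment 54 ≥ 6 months
All requirements met. Score 671 falls in the 640–690 tier → 11%.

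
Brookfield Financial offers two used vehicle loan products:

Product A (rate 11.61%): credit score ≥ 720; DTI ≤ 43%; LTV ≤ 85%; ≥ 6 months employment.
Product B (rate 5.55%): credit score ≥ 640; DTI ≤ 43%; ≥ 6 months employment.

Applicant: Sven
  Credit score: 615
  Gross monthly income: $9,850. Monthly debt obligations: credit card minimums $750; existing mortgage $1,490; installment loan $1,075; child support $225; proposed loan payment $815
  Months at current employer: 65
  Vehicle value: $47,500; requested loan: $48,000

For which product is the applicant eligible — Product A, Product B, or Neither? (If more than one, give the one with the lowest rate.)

Neither

Total debts = (750 + 1,490 + 1,075 + 225 + 815) = 4,355; DTI = 4,355/9,850 = 44.2%.
LTV = 48,000/47,500 = 101.1%.
Product A: score 615 < 720; DTI 44.2% > 43%; LTV 101.1% > 85%; employment 65 ≥ 6 mo → does not qualify.
Product B: score 615 < 640; DTI 44.2% > 43%; employment 65 ≥ 6 mo → does not qualify.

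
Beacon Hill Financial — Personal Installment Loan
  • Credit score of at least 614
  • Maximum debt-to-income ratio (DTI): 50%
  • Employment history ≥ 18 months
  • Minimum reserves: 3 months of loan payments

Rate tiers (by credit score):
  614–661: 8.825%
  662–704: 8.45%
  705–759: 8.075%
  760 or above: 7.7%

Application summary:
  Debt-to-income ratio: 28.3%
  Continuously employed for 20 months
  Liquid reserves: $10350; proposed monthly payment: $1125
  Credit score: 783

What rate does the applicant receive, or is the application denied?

Approved at 7.7%

Credit score 783 ≥ 614 (meets minimum)
Debt-to-income 28.3% vs 50% cap — pass
Employment 20 ≥ 18 months
Reserves = 10,350/1,125 = 9.2 months ≥ 3
All requirements met. Score 783 falls in the 760 or above tier → 7.7%.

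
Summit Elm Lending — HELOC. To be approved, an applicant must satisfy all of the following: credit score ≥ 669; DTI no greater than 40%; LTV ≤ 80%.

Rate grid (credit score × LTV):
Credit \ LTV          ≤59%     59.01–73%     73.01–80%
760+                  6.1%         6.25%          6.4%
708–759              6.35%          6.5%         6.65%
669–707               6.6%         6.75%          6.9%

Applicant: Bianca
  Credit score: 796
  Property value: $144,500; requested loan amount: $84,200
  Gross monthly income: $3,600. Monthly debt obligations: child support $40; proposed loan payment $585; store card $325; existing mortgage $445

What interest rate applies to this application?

Credit score 796 ≥ 669; Total monthly debts = (40 + 585 + 325 + 445) = 1,395. Debt-to-income = 1,395/3,600 = 38.8% — meets 40% limit
LTV: 84,200 ÷ 144,500 = 58.3%, within 80% cap
Score 796 is in the 760+ band; LTV 58.3% is in the ≤59% band → 6.1%.

6.1%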